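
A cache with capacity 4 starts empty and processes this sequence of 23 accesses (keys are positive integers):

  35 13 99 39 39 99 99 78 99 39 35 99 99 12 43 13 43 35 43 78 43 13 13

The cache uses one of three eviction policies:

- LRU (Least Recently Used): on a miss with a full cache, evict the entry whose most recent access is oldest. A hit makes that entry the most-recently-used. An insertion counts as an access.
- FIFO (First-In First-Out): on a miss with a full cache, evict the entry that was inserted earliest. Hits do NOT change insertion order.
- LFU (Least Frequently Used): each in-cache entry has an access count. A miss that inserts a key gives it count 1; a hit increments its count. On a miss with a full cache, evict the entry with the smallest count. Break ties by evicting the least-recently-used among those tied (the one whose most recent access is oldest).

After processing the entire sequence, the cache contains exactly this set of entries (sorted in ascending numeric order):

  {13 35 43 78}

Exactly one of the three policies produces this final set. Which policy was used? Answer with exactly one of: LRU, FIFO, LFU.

Simulating under each policy and comparing final sets:
  LRU: final set = {13 35 43 78} -> MATCHES target
  FIFO: final set = {12 13 43 78} -> differs
  LFU: final set = {13 39 43 99} -> differs
Only LRU produces the target set.

Answer: LRU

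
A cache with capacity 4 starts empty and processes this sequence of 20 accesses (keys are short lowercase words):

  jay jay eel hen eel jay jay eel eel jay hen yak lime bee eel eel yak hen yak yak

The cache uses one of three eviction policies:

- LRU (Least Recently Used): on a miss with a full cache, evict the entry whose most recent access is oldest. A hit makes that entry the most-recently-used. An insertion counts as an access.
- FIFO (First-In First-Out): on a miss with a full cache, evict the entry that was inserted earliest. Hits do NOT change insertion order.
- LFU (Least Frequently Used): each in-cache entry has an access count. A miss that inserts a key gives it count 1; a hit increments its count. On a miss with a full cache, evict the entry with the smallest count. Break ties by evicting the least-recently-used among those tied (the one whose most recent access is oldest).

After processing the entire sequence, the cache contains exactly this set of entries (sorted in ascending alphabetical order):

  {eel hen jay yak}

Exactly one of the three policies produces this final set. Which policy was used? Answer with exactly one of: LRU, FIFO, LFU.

Simulating under each policy and comparing final sets:
  LRU: final set = {bee eel hen yak} -> differs
  FIFO: final set = {bee eel hen yak} -> differs
  LFU: final set = {eel hen jay yak} -> MATCHES target
Only LFU produces the target set.

Answer: LFU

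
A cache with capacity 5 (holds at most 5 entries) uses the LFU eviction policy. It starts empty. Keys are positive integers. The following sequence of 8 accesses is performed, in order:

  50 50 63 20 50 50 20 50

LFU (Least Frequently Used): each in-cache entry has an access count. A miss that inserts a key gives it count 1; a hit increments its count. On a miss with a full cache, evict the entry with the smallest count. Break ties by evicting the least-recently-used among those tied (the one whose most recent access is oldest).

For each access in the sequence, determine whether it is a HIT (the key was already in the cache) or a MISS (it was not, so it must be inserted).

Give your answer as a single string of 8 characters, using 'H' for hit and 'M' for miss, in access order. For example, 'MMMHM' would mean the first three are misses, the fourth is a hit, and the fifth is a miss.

LFU simulation (capacity=5):
  1. access 50: MISS. Cache: [50(c=1)]
  2. access 50: HIT, count now 2. Cache: [50(c=2)]
  3. access 63: MISS. Cache: [63(c=1) 50(c=2)]
  4. access 20: MISS. Cache: [63(c=1) 20(c=1) 50(c=2)]
  5. access 50: HIT, count now 3. Cache: [63(c=1) 20(c=1) 50(c=3)]
  6. access 50: HIT, count now 4. Cache: [63(c=1) 20(c=1) 50(c=4)]
  7. access 20: HIT, count now 2. Cache: [63(c=1) 20(c=2) 50(c=4)]
  8. access 50: HIT, count now 5. Cache: [63(c=1) 20(c=2) 50(c=5)]
Total: 5 hits, 3 misses, 0 evictions

Answer: MHMMHHHH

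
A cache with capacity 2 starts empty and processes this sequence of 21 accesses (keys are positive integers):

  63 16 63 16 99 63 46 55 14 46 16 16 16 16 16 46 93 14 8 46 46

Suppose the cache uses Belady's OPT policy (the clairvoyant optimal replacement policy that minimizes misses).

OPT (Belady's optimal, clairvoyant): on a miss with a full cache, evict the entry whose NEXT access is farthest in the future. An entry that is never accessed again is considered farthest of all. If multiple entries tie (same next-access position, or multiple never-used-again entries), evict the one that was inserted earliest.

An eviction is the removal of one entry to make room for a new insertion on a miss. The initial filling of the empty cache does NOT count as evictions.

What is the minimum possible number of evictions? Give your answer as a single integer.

Answer: 8

Derivation:
OPT (Belady) simulation (capacity=2):
  1. access 63: MISS. Cache: [63]
  2. access 16: MISS. Cache: [63 16]
  3. access 63: HIT. Next use of 63: step 6. Cache: [63 16]
  4. access 16: HIT. Next use of 16: step 11. Cache: [63 16]
  5. access 99: MISS, evict 16 (next use: step 11). Cache: [63 99]
  6. access 63: HIT. Next use of 63: never. Cache: [63 99]
  7. access 46: MISS, evict 63 (next use: never). Cache: [99 46]
  8. access 55: MISS, evict 99 (next use: never). Cache: [46 55]
  9. access 14: MISS, evict 55 (next use: never). Cache: [46 14]
  10. access 46: HIT. Next use of 46: step 16. Cache: [46 14]
  11. access 16: MISS, evict 14 (next use: step 18). Cache: [46 16]
  12. access 16: HIT. Next use of 16: step 13. Cache: [46 16]
  13. access 16: HIT. Next use of 16: step 14. Cache: [46 16]
  14. access 16: HIT. Next use of 16: step 15. Cache: [46 16]
  15. access 16: HIT. Next use of 16: never. Cache: [46 16]
  16. access 46: HIT. Next use of 46: step 20. Cache: [46 16]
  17. access 93: MISS, evict 16 (next use: never). Cache: [46 93]
  18. access 14: MISS, evict 93 (next use: never). Cache: [46 14]
  19. access 8: MISS, evict 14 (next use: never). Cache: [46 8]
  20. access 46: HIT. Next use of 46: step 21. Cache: [46 8]
  21. access 46: HIT. Next use of 46: never. Cache: [46 8]
Total: 11 hits, 10 misses, 8 evictions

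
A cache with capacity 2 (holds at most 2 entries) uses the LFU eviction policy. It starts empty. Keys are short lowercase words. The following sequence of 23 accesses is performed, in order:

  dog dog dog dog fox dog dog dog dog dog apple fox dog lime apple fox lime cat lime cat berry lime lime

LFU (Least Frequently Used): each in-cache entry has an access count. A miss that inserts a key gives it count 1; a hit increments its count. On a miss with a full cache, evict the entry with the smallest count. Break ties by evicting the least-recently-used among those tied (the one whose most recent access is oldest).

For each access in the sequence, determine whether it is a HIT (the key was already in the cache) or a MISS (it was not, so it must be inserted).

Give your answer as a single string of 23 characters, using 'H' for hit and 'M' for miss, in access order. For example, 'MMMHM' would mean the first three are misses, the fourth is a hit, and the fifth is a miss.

LFU simulation (capacity=2):
  1. access dog: MISS. Cache: [dog(c=1)]
  2. access dog: HIT, count now 2. Cache: [dog(c=2)]
  3. access dog: HIT, count now 3. Cache: [dog(c=3)]
  4. access dog: HIT, count now 4. Cache: [dog(c=4)]
  5. access fox: MISS. Cache: [fox(c=1) dog(c=4)]
  6. access dog: HIT, count now 5. Cache: [fox(c=1) dog(c=5)]
  7. access dog: HIT, count now 6. Cache: [fox(c=1) dog(c=6)]
  8. access dog: HIT, count now 7. Cache: [fox(c=1) dog(c=7)]
  9. access dog: HIT, count now 8. Cache: [fox(c=1) dog(c=8)]
  10. access dog: HIT, count now 9. Cache: [fox(c=1) dog(c=9)]
  11. access apple: MISS, evict fox(c=1). Cache: [apple(c=1) dog(c=9)]
  12. access fox: MISS, evict apple(c=1). Cache: [fox(c=1) dog(c=9)]
  13. access dog: HIT, count now 10. Cache: [fox(c=1) dog(c=10)]
  14. access lime: MISS, evict fox(c=1). Cache: [lime(c=1) dog(c=10)]
  15. access apple: MISS, evict lime(c=1). Cache: [apple(c=1) dog(c=10)]
  16. access fox: MISS, evict apple(c=1). Cache: [fox(c=1) dog(c=10)]
  17. access lime: MISS, evict fox(c=1). Cache: [lime(c=1) dog(c=10)]
  18. access cat: MISS, evict lime(c=1). Cache: [cat(c=1) dog(c=10)]
  19. access lime: MISS, evict cat(c=1). Cache: [lime(c=1) dog(c=10)]
  20. access cat: MISS, evict lime(c=1). Cache: [cat(c=1) dog(c=10)]
  21. access berry: MISS, evict cat(c=1). Cache: [berry(c=1) dog(c=10)]
  22. access lime: MISS, evict berry(c=1). Cache: [lime(c=1) dog(c=10)]
  23. access lime: HIT, count now 2. Cache: [lime(c=2) dog(c=10)]
Total: 10 hits, 13 misses, 11 evictions

Answer: MHHHMHHHHHMMHMMMMMMMMMH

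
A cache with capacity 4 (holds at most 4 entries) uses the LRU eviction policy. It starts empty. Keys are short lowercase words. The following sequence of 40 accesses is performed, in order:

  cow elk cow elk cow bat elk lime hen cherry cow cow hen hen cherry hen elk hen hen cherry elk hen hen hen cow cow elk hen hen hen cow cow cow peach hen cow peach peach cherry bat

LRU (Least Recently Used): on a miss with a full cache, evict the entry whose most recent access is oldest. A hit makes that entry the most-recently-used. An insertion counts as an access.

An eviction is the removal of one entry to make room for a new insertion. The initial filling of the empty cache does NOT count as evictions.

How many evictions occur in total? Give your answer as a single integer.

LRU simulation (capacity=4):
  1. access cow: MISS. Cache (LRU->MRU): [cow]
  2. access elk: MISS. Cache (LRU->MRU): [cow elk]
  3. access cow: HIT. Cache (LRU->MRU): [elk cow]
  4. access elk: HIT. Cache (LRU->MRU): [cow elk]
  5. access cow: HIT. Cache (LRU->MRU): [elk cow]
  6. access bat: MISS. Cache (LRU->MRU): [elk cow bat]
  7. access elk: HIT. Cache (LRU->MRU): [cow bat elk]
  8. access lime: MISS. Cache (LRU->MRU): [cow bat elk lime]
  9. access hen: MISS, evict cow. Cache (LRU->MRU): [bat elk lime hen]
  10. access cherry: MISS, evict bat. Cache (LRU->MRU): [elk lime hen cherry]
  11. access cow: MISS, evict elk. Cache (LRU->MRU): [lime hen cherry cow]
  12. access cow: HIT. Cache (LRU->MRU): [lime hen cherry cow]
  13. access hen: HIT. Cache (LRU->MRU): [lime cherry cow hen]
  14. access hen: HIT. Cache (LRU->MRU): [lime cherry cow hen]
  15. access cherry: HIT. Cache (LRU->MRU): [lime cow hen cherry]
  16. access hen: HIT. Cache (LRU->MRU): [lime cow cherry hen]
  17. access elk: MISS, evict lime. Cache (LRU->MRU): [cow cherry hen elk]
  18. access hen: HIT. Cache (LRU->MRU): [cow cherry elk hen]
  19. access hen: HIT. Cache (LRU->MRU): [cow cherry elk hen]
  20. access cherry: HIT. Cache (LRU->MRU): [cow elk hen cherry]
  21. access elk: HIT. Cache (LRU->MRU): [cow hen cherry elk]
  22. access hen: HIT. Cache (LRU->MRU): [cow cherry elk hen]
  23. access hen: HIT. Cache (LRU->MRU): [cow cherry elk hen]
  24. access hen: HIT. Cache (LRU->MRU): [cow cherry elk hen]
  25. access cow: HIT. Cache (LRU->MRU): [cherry elk hen cow]
  26. access cow: HIT. Cache (LRU->MRU): [cherry elk hen cow]
  27. access elk: HIT. Cache (LRU->MRU): [cherry hen cow elk]
  28. access hen: HIT. Cache (LRU->MRU): [cherry cow elk hen]
  29. access hen: HIT. Cache (LRU->MRU): [cherry cow elk hen]
  30. access hen: HIT. Cache (LRU->MRU): [cherry cow elk hen]
  31. access cow: HIT. Cache (LRU->MRU): [cherry elk hen cow]
  32. access cow: HIT. Cache (LRU->MRU): [cherry elk hen cow]
  33. access cow: HIT. Cache (LRU->MRU): [cherry elk hen cow]
  34. access peach: MISS, evict cherry. Cache (LRU->MRU): [elk hen cow peach]
  35. access hen: HIT. Cache (LRU->MRU): [elk cow peach hen]
  36. access cow: HIT. Cache (LRU->MRU): [elk peach hen cow]
  37. access peach: HIT. Cache (LRU->MRU): [elk hen cow peach]
  38. access peach: HIT. Cache (LRU->MRU): [elk hen cow peach]
  39. access cherry: MISS, evict elk. Cache (LRU->MRU): [hen cow peach cherry]
  40. access bat: MISS, evict hen. Cache (LRU->MRU): [cow peach cherry bat]
Total: 29 hits, 11 misses, 7 evictions

Answer: 7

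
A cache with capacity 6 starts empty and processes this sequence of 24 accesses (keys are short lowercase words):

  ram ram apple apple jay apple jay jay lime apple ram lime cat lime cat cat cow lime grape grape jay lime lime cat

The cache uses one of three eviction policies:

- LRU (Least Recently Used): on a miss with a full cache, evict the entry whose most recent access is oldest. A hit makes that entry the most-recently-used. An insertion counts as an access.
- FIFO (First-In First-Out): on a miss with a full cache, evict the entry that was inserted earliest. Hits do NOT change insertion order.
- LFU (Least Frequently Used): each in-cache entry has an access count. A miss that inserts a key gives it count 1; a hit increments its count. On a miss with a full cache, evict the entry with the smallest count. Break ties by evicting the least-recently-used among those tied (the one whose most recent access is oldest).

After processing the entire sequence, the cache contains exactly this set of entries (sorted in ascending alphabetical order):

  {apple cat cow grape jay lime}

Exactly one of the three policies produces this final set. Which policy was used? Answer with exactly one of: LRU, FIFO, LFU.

Simulating under each policy and comparing final sets:
  LRU: final set = {cat cow grape jay lime ram} -> differs
  FIFO: final set = {apple cat cow grape jay lime} -> MATCHES target
  LFU: final set = {apple cat grape jay lime ram} -> differs
Only FIFO produces the target set.

Answer: FIFO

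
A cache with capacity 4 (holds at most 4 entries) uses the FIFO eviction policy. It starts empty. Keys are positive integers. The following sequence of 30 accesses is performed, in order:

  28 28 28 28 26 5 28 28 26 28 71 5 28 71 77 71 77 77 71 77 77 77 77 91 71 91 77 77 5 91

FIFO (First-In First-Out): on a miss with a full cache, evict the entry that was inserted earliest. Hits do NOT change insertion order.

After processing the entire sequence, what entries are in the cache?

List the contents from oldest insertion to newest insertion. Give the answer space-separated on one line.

Answer: 5 71 77 91

Derivation:
FIFO simulation (capacity=4):
  1. access 28: MISS. Cache (old->new): [28]
  2. access 28: HIT. Cache (old->new): [28]
  3. access 28: HIT. Cache (old->new): [28]
  4. access 28: HIT. Cache (old->new): [28]
  5. access 26: MISS. Cache (old->new): [28 26]
  6. access 5: MISS. Cache (old->new): [28 26 5]
  7. access 28: HIT. Cache (old->new): [28 26 5]
  8. access 28: HIT. Cache (old->new): [28 26 5]
  9. access 26: HIT. Cache (old->new): [28 26 5]
  10. access 28: HIT. Cache (old->new): [28 26 5]
  11. access 71: MISS. Cache (old->new): [28 26 5 71]
  12. access 5: HIT. Cache (old->new): [28 26 5 71]
  13. access 28: HIT. Cache (old->new): [28 26 5 71]
  14. access 71: HIT. Cache (old->new): [28 26 5 71]
  15. access 77: MISS, evict 28. Cache (old->new): [26 5 71 77]
  16. access 71: HIT. Cache (old->new): [26 5 71 77]
  17. access 77: HIT. Cache (old->new): [26 5 71 77]
  18. access 77: HIT. Cache (old->new): [26 5 71 77]
  19. access 71: HIT. Cache (old->new): [26 5 71 77]
  20. access 77: HIT. Cache (old->new): [26 5 71 77]
  21. access 77: HIT. Cache (old->new): [26 5 71 77]
  22. access 77: HIT. Cache (old->new): [26 5 71 77]
  23. access 77: HIT. Cache (old->new): [26 5 71 77]
  24. access 91: MISS, evict 26. Cache (old->new): [5 71 77 91]
  25. access 71: HIT. Cache (old->new): [5 71 77 91]
  26. access 91: HIT. Cache (old->new): [5 71 77 91]
  27. access 77: HIT. Cache (old->new): [5 71 77 91]
  28. access 77: HIT. Cache (old->new): [5 71 77 91]
  29. access 5: HIT. Cache (old->new): [5 71 77 91]
  30. access 91: HIT. Cache (old->new): [5 71 77 91]
Total: 24 hits, 6 misses, 2 evictions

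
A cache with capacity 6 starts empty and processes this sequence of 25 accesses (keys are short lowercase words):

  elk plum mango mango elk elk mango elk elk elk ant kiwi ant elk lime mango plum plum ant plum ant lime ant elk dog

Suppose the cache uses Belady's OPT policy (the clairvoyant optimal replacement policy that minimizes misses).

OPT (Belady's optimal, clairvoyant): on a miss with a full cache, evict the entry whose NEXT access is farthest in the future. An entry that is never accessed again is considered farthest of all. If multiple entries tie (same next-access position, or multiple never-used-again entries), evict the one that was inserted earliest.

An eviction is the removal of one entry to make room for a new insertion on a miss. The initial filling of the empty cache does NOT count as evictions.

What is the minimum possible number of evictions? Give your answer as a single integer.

OPT (Belady) simulation (capacity=6):
  1. access elk: MISS. Cache: [elk]
  2. access plum: MISS. Cache: [elk plum]
  3. access mango: MISS. Cache: [elk plum mango]
  4. access mango: HIT. Next use of mango: step 7. Cache: [elk plum mango]
  5. access elk: HIT. Next use of elk: step 6. Cache: [elk plum mango]
  6. access elk: HIT. Next use of elk: step 8. Cache: [elk plum mango]
  7. access mango: HIT. Next use of mango: step 16. Cache: [elk plum mango]
  8. access elk: HIT. Next use of elk: step 9. Cache: [elk plum mango]
  9. access elk: HIT. Next use of elk: step 10. Cache: [elk plum mango]
  10. access elk: HIT. Next use of elk: step 14. Cache: [elk plum mango]
  11. access ant: MISS. Cache: [elk plum mango ant]
  12. access kiwi: MISS. Cache: [elk plum mango ant kiwi]
  13. access ant: HIT. Next use of ant: step 19. Cache: [elk plum mango ant kiwi]
  14. access elk: HIT. Next use of elk: step 24. Cache: [elk plum mango ant kiwi]
  15. access lime: MISS. Cache: [elk plum mango ant kiwi lime]
  16. access mango: HIT. Next use of mango: never. Cache: [elk plum mango ant kiwi lime]
  17. access plum: HIT. Next use of plum: step 18. Cache: [elk plum mango ant kiwi lime]
  18. access plum: HIT. Next use of plum: step 20. Cache: [elk plum mango ant kiwi lime]
  19. access ant: HIT. Next use of ant: step 21. Cache: [elk plum mango ant kiwi lime]
  20. access plum: HIT. Next use of plum: never. Cache: [elk plum mango ant kiwi lime]
  21. access ant: HIT. Next use of ant: step 23. Cache: [elk plum mango ant kiwi lime]
  22. access lime: HIT. Next use of lime: never. Cache: [elk plum mango ant kiwi lime]
  23. access ant: HIT. Next use of ant: never. Cache: [elk plum mango ant kiwi lime]
  24. access elk: HIT. Next use of elk: never. Cache: [elk plum mango ant kiwi lime]
  25. access dog: MISS, evict elk (next use: never). Cache: [plum mango ant kiwi lime dog]
Total: 18 hits, 7 misses, 1 evictions

Answer: 1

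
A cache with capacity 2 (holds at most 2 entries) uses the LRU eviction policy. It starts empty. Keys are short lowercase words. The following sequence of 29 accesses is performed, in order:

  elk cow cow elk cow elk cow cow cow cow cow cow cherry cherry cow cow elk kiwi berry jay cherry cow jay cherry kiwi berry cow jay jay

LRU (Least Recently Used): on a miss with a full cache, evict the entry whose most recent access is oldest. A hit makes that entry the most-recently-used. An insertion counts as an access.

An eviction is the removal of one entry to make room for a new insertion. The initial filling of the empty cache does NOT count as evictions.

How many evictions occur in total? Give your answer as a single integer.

LRU simulation (capacity=2):
  1. access elk: MISS. Cache (LRU->MRU): [elk]
  2. access cow: MISS. Cache (LRU->MRU): [elk cow]
  3. access cow: HIT. Cache (LRU->MRU): [elk cow]
  4. access elk: HIT. Cache (LRU->MRU): [cow elk]
  5. access cow: HIT. Cache (LRU->MRU): [elk cow]
  6. access elk: HIT. Cache (LRU->MRU): [cow elk]
  7. access cow: HIT. Cache (LRU->MRU): [elk cow]
  8. access cow: HIT. Cache (LRU->MRU): [elk cow]
  9. access cow: HIT. Cache (LRU->MRU): [elk cow]
  10. access cow: HIT. Cache (LRU->MRU): [elk cow]
  11. access cow: HIT. Cache (LRU->MRU): [elk cow]
  12. access cow: HIT. Cache (LRU->MRU): [elk cow]
  13. access cherry: MISS, evict elk. Cache (LRU->MRU): [cow cherry]
  14. access cherry: HIT. Cache (LRU->MRU): [cow cherry]
  15. access cow: HIT. Cache (LRU->MRU): [cherry cow]
  16. access cow: HIT. Cache (LRU->MRU): [cherry cow]
  17. access elk: MISS, evict cherry. Cache (LRU->MRU): [cow elk]
  18. access kiwi: MISS, evict cow. Cache (LRU->MRU): [elk kiwi]
  19. access berry: MISS, evict elk. Cache (LRU->MRU): [kiwi berry]
  20. access jay: MISS, evict kiwi. Cache (LRU->MRU): [berry jay]
  21. access cherry: MISS, evict berry. Cache (LRU->MRU): [jay cherry]
  22. access cow: MISS, evict jay. Cache (LRU->MRU): [cherry cow]
  23. access jay: MISS, evict cherry. Cache (LRU->MRU): [cow jay]
  24. access cherry: MISS, evict cow. Cache (LRU->MRU): [jay cherry]
  25. access kiwi: MISS, evict jay. Cache (LRU->MRU): [cherry kiwi]
  26. access berry: MISS, evict cherry. Cache (LRU->MRU): [kiwi berry]
  27. access cow: MISS, evict kiwi. Cache (LRU->MRU): [berry cow]
  28. access jay: MISS, evict berry. Cache (LRU->MRU): [cow jay]
  29. access jay: HIT. Cache (LRU->MRU): [cow jay]
Total: 14 hits, 15 misses, 13 evictions

Answer: 13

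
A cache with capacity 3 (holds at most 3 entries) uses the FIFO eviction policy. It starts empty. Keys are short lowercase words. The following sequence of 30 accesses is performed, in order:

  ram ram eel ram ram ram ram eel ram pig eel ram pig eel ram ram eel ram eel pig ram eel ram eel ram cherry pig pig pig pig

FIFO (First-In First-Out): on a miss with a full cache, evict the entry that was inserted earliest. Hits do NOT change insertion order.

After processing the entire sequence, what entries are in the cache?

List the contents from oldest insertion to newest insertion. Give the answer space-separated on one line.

Answer: eel pig cherry

Derivation:
FIFO simulation (capacity=3):
  1. access ram: MISS. Cache (old->new): [ram]
  2. access ram: HIT. Cache (old->new): [ram]
  3. access eel: MISS. Cache (old->new): [ram eel]
  4. access ram: HIT. Cache (old->new): [ram eel]
  5. access ram: HIT. Cache (old->new): [ram eel]
  6. access ram: HIT. Cache (old->new): [ram eel]
  7. access ram: HIT. Cache (old->new): [ram eel]
  8. access eel: HIT. Cache (old->new): [ram eel]
  9. access ram: HIT. Cache (old->new): [ram eel]
  10. access pig: MISS. Cache (old->new): [ram eel pig]
  11. access eel: HIT. Cache (old->new): [ram eel pig]
  12. access ram: HIT. Cache (old->new): [ram eel pig]
  13. access pig: HIT. Cache (old->new): [ram eel pig]
  14. access eel: HIT. Cache (old->new): [ram eel pig]
  15. access ram: HIT. Cache (old->new): [ram eel pig]
  16. access ram: HIT. Cache (old->new): [ram eel pig]
  17. access eel: HIT. Cache (old->new): [ram eel pig]
  18. access ram: HIT. Cache (old->new): [ram eel pig]
  19. access eel: HIT. Cache (old->new): [ram eel pig]
  20. access pig: HIT. Cache (old->new): [ram eel pig]
  21. access ram: HIT. Cache (old->new): [ram eel pig]
  22. access eel: HIT. Cache (old->new): [ram eel pig]
  23. access ram: HIT. Cache (old->new): [ram eel pig]
  24. access eel: HIT. Cache (old->new): [ram eel pig]
  25. access ram: HIT. Cache (old->new): [ram eel pig]
  26. access cherry: MISS, evict ram. Cache (old->new): [eel pig cherry]
  27. access pig: HIT. Cache (old->new): [eel pig cherry]
  28. access pig: HIT. Cache (old->new): [eel pig cherry]
  29. access pig: HIT. Cache (old->new): [eel pig cherry]
  30. access pig: HIT. Cache (old->new): [eel pig cherry]
Total: 26 hits, 4 misses, 1 evictions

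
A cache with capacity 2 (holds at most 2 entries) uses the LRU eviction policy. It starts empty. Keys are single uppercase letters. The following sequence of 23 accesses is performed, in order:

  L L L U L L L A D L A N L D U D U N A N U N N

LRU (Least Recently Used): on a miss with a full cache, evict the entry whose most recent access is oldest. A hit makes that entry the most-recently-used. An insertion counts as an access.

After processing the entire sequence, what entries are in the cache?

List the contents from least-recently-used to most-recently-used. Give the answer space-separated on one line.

Answer: U N

Derivation:
LRU simulation (capacity=2):
  1. access L: MISS. Cache (LRU->MRU): [L]
  2. access L: HIT. Cache (LRU->MRU): [L]
  3. access L: HIT. Cache (LRU->MRU): [L]
  4. access U: MISS. Cache (LRU->MRU): [L U]
  5. access L: HIT. Cache (LRU->MRU): [U L]
  6. access L: HIT. Cache (LRU->MRU): [U L]
  7. access L: HIT. Cache (LRU->MRU): [U L]
  8. access A: MISS, evict U. Cache (LRU->MRU): [L A]
  9. access D: MISS, evict L. Cache (LRU->MRU): [A D]
  10. access L: MISS, evict A. Cache (LRU->MRU): [D L]
  11. access A: MISS, evict D. Cache (LRU->MRU): [L A]
  12. access N: MISS, evict L. Cache (LRU->MRU): [A N]
  13. access L: MISS, evict A. Cache (LRU->MRU): [N L]
  14. access D: MISS, evict N. Cache (LRU->MRU): [L D]
  15. access U: MISS, evict L. Cache (LRU->MRU): [D U]
  16. access D: HIT. Cache (LRU->MRU): [U D]
  17. access U: HIT. Cache (LRU->MRU): [D U]
  18. access N: MISS, evict D. Cache (LRU->MRU): [U N]
  19. access A: MISS, evict U. Cache (LRU->MRU): [N A]
  20. access N: HIT. Cache (LRU->MRU): [A N]
  21. access U: MISS, evict A. Cache (LRU->MRU): [N U]
  22. access N: HIT. Cache (LRU->MRU): [U N]
  23. access N: HIT. Cache (LRU->MRU): [U N]
Total: 10 hits, 13 misses, 11 evictions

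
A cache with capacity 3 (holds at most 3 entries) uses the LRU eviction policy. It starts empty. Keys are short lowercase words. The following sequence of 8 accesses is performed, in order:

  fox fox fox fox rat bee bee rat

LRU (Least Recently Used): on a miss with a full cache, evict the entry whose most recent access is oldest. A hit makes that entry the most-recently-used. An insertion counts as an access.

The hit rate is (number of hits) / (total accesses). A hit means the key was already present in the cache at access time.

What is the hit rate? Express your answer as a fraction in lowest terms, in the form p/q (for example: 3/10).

Answer: 5/8

Derivation:
LRU simulation (capacity=3):
  1. access fox: MISS. Cache (LRU->MRU): [fox]
  2. access fox: HIT. Cache (LRU->MRU): [fox]
  3. access fox: HIT. Cache (LRU->MRU): [fox]
  4. access fox: HIT. Cache (LRU->MRU): [fox]
  5. access rat: MISS. Cache (LRU->MRU): [fox rat]
  6. access bee: MISS. Cache (LRU->MRU): [fox rat bee]
  7. access bee: HIT. Cache (LRU->MRU): [fox rat bee]
  8. access rat: HIT. Cache (LRU->MRU): [fox bee rat]
Total: 5 hits, 3 misses, 0 evictions

Hit rate = 5/8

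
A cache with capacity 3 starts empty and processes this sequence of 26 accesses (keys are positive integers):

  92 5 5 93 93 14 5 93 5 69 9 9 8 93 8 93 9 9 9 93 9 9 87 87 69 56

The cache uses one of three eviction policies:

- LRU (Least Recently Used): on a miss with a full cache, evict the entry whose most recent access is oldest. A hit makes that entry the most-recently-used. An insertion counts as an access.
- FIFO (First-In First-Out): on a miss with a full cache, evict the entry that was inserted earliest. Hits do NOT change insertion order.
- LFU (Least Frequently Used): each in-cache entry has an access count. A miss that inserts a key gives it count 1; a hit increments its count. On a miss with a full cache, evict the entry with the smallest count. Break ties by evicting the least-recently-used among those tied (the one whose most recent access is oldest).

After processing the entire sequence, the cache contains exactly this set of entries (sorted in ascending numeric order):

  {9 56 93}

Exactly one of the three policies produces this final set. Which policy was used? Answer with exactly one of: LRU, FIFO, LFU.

Simulating under each policy and comparing final sets:
  LRU: final set = {56 69 87} -> differs
  FIFO: final set = {56 69 87} -> differs
  LFU: final set = {9 56 93} -> MATCHES target
Only LFU produces the target set.

Answer: LFU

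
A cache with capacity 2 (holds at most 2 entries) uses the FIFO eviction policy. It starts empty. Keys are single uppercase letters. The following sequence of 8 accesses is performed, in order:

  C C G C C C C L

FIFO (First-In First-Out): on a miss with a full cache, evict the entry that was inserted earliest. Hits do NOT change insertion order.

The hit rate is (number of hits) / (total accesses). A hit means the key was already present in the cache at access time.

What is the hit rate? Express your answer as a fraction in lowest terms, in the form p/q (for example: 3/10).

Answer: 5/8

Derivation:
FIFO simulation (capacity=2):
  1. access C: MISS. Cache (old->new): [C]
  2. access C: HIT. Cache (old->new): [C]
  3. access G: MISS. Cache (old->new): [C G]
  4. access C: HIT. Cache (old->new): [C G]
  5. access C: HIT. Cache (old->new): [C G]
  6. access C: HIT. Cache (old->new): [C G]
  7. access C: HIT. Cache (old->new): [C G]
  8. access L: MISS, evict C. Cache (old->new): [G L]
Total: 5 hits, 3 misses, 1 evictions

Hit rate = 5/8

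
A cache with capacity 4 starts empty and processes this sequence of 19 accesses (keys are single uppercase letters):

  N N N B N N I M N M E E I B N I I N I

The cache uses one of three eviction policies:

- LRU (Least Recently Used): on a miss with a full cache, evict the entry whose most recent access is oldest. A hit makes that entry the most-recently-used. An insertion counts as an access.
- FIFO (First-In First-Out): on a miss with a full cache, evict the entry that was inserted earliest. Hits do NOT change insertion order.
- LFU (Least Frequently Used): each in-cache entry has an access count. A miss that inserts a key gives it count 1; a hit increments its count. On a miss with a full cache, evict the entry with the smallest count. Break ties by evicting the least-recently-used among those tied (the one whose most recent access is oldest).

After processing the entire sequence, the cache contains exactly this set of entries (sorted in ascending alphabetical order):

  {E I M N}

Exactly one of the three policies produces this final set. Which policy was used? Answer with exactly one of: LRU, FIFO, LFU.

Answer: FIFO

Derivation:
Simulating under each policy and comparing final sets:
  LRU: final set = {B E I N} -> differs
  FIFO: final set = {E I M N} -> MATCHES target
  LFU: final set = {B E I N} -> differs
Only FIFO produces the target set.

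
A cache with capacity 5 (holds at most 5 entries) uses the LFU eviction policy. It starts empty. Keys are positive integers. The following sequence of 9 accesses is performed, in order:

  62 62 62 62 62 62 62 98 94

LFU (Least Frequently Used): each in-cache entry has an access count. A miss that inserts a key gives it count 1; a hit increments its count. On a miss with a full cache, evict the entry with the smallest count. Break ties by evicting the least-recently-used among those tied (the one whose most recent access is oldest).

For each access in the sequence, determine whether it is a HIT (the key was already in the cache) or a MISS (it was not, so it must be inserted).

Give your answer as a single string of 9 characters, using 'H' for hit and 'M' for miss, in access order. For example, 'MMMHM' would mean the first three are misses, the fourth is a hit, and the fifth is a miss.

LFU simulation (capacity=5):
  1. access 62: MISS. Cache: [62(c=1)]
  2. access 62: HIT, count now 2. Cache: [62(c=2)]
  3. access 62: HIT, count now 3. Cache: [62(c=3)]
  4. access 62: HIT, count now 4. Cache: [62(c=4)]
  5. access 62: HIT, count now 5. Cache: [62(c=5)]
  6. access 62: HIT, count now 6. Cache: [62(c=6)]
  7. access 62: HIT, count now 7. Cache: [62(c=7)]
  8. access 98: MISS. Cache: [98(c=1) 62(c=7)]
  9. access 94: MISS. Cache: [98(c=1) 94(c=1) 62(c=7)]
Total: 6 hits, 3 misses, 0 evictions

Answer: MHHHHHHMM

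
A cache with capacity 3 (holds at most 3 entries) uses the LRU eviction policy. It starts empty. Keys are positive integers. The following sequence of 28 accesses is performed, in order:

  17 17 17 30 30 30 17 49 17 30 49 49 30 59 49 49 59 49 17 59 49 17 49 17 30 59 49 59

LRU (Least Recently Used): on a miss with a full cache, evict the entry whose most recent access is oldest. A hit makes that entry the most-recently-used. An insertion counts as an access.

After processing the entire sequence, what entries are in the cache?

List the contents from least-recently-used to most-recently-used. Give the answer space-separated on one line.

LRU simulation (capacity=3):
  1. access 17: MISS. Cache (LRU->MRU): [17]
  2. access 17: HIT. Cache (LRU->MRU): [17]
  3. access 17: HIT. Cache (LRU->MRU): [17]
  4. access 30: MISS. Cache (LRU->MRU): [17 30]
  5. access 30: HIT. Cache (LRU->MRU): [17 30]
  6. access 30: HIT. Cache (LRU->MRU): [17 30]
  7. access 17: HIT. Cache (LRU->MRU): [30 17]
  8. access 49: MISS. Cache (LRU->MRU): [30 17 49]
  9. access 17: HIT. Cache (LRU->MRU): [30 49 17]
  10. access 30: HIT. Cache (LRU->MRU): [49 17 30]
  11. access 49: HIT. Cache (LRU->MRU): [17 30 49]
  12. access 49: HIT. Cache (LRU->MRU): [17 30 49]
  13. access 30: HIT. Cache (LRU->MRU): [17 49 30]
  14. access 59: MISS, evict 17. Cache (LRU->MRU): [49 30 59]
  15. access 49: HIT. Cache (LRU->MRU): [30 59 49]
  16. access 49: HIT. Cache (LRU->MRU): [30 59 49]
  17. access 59: HIT. Cache (LRU->MRU): [30 49 59]
  18. access 49: HIT. Cache (LRU->MRU): [30 59 49]
  19. access 17: MISS, evict 30. Cache (LRU->MRU): [59 49 17]
  20. access 59: HIT. Cache (LRU->MRU): [49 17 59]
  21. access 49: HIT. Cache (LRU->MRU): [17 59 49]
  22. access 17: HIT. Cache (LRU->MRU): [59 49 17]
  23. access 49: HIT. Cache (LRU->MRU): [59 17 49]
  24. access 17: HIT. Cache (LRU->MRU): [59 49 17]
  25. access 30: MISS, evict 59. Cache (LRU->MRU): [49 17 30]
  26. access 59: MISS, evict 49. Cache (LRU->MRU): [17 30 59]
  27. access 49: MISS, evict 17. Cache (LRU->MRU): [30 59 49]
  28. access 59: HIT. Cache (LRU->MRU): [30 49 59]
Total: 20 hits, 8 misses, 5 evictions

Answer: 30 49 59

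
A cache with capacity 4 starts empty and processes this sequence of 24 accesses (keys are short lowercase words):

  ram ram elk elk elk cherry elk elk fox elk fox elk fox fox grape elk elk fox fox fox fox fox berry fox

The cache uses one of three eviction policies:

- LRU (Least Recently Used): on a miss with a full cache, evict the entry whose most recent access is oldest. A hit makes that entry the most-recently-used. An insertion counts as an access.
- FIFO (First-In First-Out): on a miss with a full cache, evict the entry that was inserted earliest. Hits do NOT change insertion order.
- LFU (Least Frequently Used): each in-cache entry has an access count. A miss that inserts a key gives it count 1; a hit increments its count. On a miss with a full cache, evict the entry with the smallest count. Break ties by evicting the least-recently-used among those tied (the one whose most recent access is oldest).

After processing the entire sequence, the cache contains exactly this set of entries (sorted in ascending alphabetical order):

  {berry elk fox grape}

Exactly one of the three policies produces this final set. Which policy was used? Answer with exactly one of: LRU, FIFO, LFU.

Simulating under each policy and comparing final sets:
  LRU: final set = {berry elk fox grape} -> MATCHES target
  FIFO: final set = {berry cherry fox grape} -> differs
  LFU: final set = {berry elk fox ram} -> differs
Only LRU produces the target set.

Answer: LRU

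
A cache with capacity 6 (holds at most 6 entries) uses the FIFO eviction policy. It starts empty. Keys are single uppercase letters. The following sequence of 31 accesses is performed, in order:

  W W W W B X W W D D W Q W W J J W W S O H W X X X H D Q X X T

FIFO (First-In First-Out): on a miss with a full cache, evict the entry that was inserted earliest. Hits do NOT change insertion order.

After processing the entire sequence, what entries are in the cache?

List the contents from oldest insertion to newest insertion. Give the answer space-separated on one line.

FIFO simulation (capacity=6):
  1. access W: MISS. Cache (old->new): [W]
  2. access W: HIT. Cache (old->new): [W]
  3. access W: HIT. Cache (old->new): [W]
  4. access W: HIT. Cache (old->new): [W]
  5. access B: MISS. Cache (old->new): [W B]
  6. access X: MISS. Cache (old->new): [W B X]
  7. access W: HIT. Cache (old->new): [W B X]
  8. access W: HIT. Cache (old->new): [W B X]
  9. access D: MISS. Cache (old->new): [W B X D]
  10. access D: HIT. Cache (old->new): [W B X D]
  11. access W: HIT. Cache (old->new): [W B X D]
  12. access Q: MISS. Cache (old->new): [W B X D Q]
  13. access W: HIT. Cache (old->new): [W B X D Q]
  14. access W: HIT. Cache (old->new): [W B X D Q]
  15. access J: MISS. Cache (old->new): [W B X D Q J]
  16. access J: HIT. Cache (old->new): [W B X D Q J]
  17. access W: HIT. Cache (old->new): [W B X D Q J]
  18. access W: HIT. Cache (old->new): [W B X D Q J]
  19. access S: MISS, evict W. Cache (old->new): [B X D Q J S]
  20. access O: MISS, evict B. Cache (old->new): [X D Q J S O]
  21. access H: MISS, evict X. Cache (old->new): [D Q J S O H]
  22. access W: MISS, evict D. Cache (old->new): [Q J S O H W]
  23. access X: MISS, evict Q. Cache (old->new): [J S O H W X]
  24. access X: HIT. Cache (old->new): [J S O H W X]
  25. access X: HIT. Cache (old->new): [J S O H W X]
  26. access H: HIT. Cache (old->new): [J S O H W X]
  27. access D: MISS, evict J. Cache (old->new): [S O H W X D]
  28. access Q: MISS, evict S. Cache (old->new): [O H W X D Q]
  29. access X: HIT. Cache (old->new): [O H W X D Q]
  30. access X: HIT. Cache (old->new): [O H W X D Q]
  31. access T: MISS, evict O. Cache (old->new): [H W X D Q T]
Total: 17 hits, 14 misses, 8 evictions

Answer: H W X D Q T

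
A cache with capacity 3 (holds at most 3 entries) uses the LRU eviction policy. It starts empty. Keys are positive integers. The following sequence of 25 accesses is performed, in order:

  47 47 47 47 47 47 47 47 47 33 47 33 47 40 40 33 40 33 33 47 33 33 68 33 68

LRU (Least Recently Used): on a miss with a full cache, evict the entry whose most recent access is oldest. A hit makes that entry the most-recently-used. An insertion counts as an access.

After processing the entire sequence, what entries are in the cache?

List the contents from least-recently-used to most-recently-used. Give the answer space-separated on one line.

Answer: 47 33 68

Derivation:
LRU simulation (capacity=3):
  1. access 47: MISS. Cache (LRU->MRU): [47]
  2. access 47: HIT. Cache (LRU->MRU): [47]
  3. access 47: HIT. Cache (LRU->MRU): [47]
  4. access 47: HIT. Cache (LRU->MRU): [47]
  5. access 47: HIT. Cache (LRU->MRU): [47]
  6. access 47: HIT. Cache (LRU->MRU): [47]
  7. access 47: HIT. Cache (LRU->MRU): [47]
  8. access 47: HIT. Cache (LRU->MRU): [47]
  9. access 47: HIT. Cache (LRU->MRU): [47]
  10. access 33: MISS. Cache (LRU->MRU): [47 33]
  11. access 47: HIT. Cache (LRU->MRU): [33 47]
  12. access 33: HIT. Cache (LRU->MRU): [47 33]
  13. access 47: HIT. Cache (LRU->MRU): [33 47]
  14. access 40: MISS. Cache (LRU->MRU): [33 47 40]
  15. access 40: HIT. Cache (LRU->MRU): [33 47 40]
  16. access 33: HIT. Cache (LRU->MRU): [47 40 33]
  17. access 40: HIT. Cache (LRU->MRU): [47 33 40]
  18. access 33: HIT. Cache (LRU->MRU): [47 40 33]
  19. access 33: HIT. Cache (LRU->MRU): [47 40 33]
  20. access 47: HIT. Cache (LRU->MRU): [40 33 47]
  21. access 33: HIT. Cache (LRU->MRU): [40 47 33]
  22. access 33: HIT. Cache (LRU->MRU): [40 47 33]
  23. access 68: MISS, evict 40. Cache (LRU->MRU): [47 33 68]
  24. access 33: HIT. Cache (LRU->MRU): [47 68 33]
  25. access 68: HIT. Cache (LRU->MRU): [47 33 68]
Total: 21 hits, 4 misses, 1 evictions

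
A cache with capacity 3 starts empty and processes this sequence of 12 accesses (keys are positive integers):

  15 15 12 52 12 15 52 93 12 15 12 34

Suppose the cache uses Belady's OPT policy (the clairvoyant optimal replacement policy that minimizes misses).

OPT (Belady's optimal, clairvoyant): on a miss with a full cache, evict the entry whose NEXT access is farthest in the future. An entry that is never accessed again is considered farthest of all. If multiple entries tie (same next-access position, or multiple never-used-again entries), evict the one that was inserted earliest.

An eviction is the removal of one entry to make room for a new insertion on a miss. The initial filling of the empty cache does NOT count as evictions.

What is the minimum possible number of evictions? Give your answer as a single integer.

Answer: 2

Derivation:
OPT (Belady) simulation (capacity=3):
  1. access 15: MISS. Cache: [15]
  2. access 15: HIT. Next use of 15: step 6. Cache: [15]
  3. access 12: MISS. Cache: [15 12]
  4. access 52: MISS. Cache: [15 12 52]
  5. access 12: HIT. Next use of 12: step 9. Cache: [15 12 52]
  6. access 15: HIT. Next use of 15: step 10. Cache: [15 12 52]
  7. access 52: HIT. Next use of 52: never. Cache: [15 12 52]
  8. access 93: MISS, evict 52 (next use: never). Cache: [15 12 93]
  9. access 12: HIT. Next use of 12: step 11. Cache: [15 12 93]
  10. access 15: HIT. Next use of 15: never. Cache: [15 12 93]
  11. access 12: HIT. Next use of 12: never. Cache: [15 12 93]
  12. access 34: MISS, evict 15 (next use: never). Cache: [12 93 34]
Total: 7 hits, 5 misses, 2 evictions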